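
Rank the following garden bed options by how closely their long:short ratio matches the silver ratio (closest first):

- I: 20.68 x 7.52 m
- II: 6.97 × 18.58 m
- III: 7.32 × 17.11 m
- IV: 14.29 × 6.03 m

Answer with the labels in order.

IV, III, II, I

Ratios: I = 20.68 / 7.52 ≈ 2.750; II = 18.58 / 6.97 ≈ 2.666; III = 17.11 / 7.32 ≈ 2.337; IV = 14.29 / 6.03 ≈ 2.370.
|Δ from 2.414|: I 0.336; II 0.252; III 0.077; IV 0.044.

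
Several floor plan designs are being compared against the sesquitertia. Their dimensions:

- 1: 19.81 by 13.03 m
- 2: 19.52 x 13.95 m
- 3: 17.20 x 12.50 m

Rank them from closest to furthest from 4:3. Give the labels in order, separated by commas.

1: 19.81/13.03 ≈ 1.520 → |1.520 − 1.333| = 0.187
2: 19.52/13.95 ≈ 1.399 → |1.399 − 1.333| = 0.066
3: 17.20/12.50 ≈ 1.376 → |1.376 − 1.333| = 0.043

3, 2, 1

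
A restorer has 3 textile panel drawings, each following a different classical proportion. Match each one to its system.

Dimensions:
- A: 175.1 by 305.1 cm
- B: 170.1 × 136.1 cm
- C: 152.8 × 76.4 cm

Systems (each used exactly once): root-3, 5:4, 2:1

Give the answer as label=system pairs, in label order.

Ratios: A ≈ 1.742; B ≈ 1.250; C ≈ 2.000.
Targets: root-3 ≈ 1.732; 5:4 ≈ 1.250; 2:1 ≈ 2.000.

A=root-3, B=5:4, C=2:1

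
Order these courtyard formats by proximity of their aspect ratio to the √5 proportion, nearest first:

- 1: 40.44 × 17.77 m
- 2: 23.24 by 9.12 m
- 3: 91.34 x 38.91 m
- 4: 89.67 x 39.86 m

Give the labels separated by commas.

4, 1, 3, 2

Ratios: 1 = 40.44 / 17.77 ≈ 2.276; 2 = 23.24 / 9.12 ≈ 2.548; 3 = 91.34 / 38.91 ≈ 2.347; 4 = 89.67 / 39.86 ≈ 2.250.
|Δ from 2.236|: 1 0.040; 2 0.312; 3 0.111; 4 0.014.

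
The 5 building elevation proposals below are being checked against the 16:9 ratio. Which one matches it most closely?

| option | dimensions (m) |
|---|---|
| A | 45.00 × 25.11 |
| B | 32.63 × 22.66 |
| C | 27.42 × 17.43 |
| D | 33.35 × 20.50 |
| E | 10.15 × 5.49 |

A

Target 16:9 ≈ 1.778.
A: 1.792 (Δ0.014)  B: 1.440 (Δ0.338)  C: 1.573 (Δ0.205)  D: 1.627 (Δ0.151)  E: 1.849 (Δ0.071)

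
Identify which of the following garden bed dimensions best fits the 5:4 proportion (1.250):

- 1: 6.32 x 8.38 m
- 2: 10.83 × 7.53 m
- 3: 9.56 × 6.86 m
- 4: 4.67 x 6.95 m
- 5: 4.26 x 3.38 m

5

Ratios (long/short): 1 ≈ 1.326; 2 ≈ 1.438; 3 ≈ 1.394; 4 ≈ 1.488; 5 ≈ 1.260.
5:4 ≈ 1.250; option 5 is nearest (Δ 0.010).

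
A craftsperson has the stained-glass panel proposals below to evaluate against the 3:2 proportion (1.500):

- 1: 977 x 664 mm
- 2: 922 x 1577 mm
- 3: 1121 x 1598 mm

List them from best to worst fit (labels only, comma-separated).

Ratios: 1 = 977 / 664 ≈ 1.471; 2 = 1577 / 922 ≈ 1.710; 3 = 1598 / 1121 ≈ 1.426.
|Δ from 1.500|: 1 0.029; 2 0.210; 3 0.074.

1, 3, 2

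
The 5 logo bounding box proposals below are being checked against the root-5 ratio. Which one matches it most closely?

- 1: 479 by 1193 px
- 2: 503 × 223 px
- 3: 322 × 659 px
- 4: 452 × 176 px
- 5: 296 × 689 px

Ratios (long/short): 1 ≈ 2.491; 2 ≈ 2.256; 3 ≈ 2.047; 4 ≈ 2.568; 5 ≈ 2.328.
root-5 ≈ 2.236; option 2 is nearest (Δ 0.020).

2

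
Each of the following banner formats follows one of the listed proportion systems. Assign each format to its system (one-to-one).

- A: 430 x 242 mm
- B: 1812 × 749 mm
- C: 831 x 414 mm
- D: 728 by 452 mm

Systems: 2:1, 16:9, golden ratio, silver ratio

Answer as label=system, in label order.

A=16:9, B=silver ratio, C=2:1, D=golden ratio

A = 430/242 ≈ 1.777 → 16:9 (1.778)
B = 1812/749 ≈ 2.419 → silver ratio (2.414)
C = 831/414 ≈ 2.007 → 2:1 (2.000)
D = 728/452 ≈ 1.611 → golden ratio (1.618)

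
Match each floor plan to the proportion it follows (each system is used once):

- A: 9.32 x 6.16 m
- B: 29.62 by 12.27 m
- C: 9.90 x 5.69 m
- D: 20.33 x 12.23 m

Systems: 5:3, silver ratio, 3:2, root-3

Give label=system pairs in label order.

A=3:2, B=silver ratio, C=root-3, D=5:3

A = 9.32/6.16 ≈ 1.513 → 3:2 (1.500)
B = 29.62/12.27 ≈ 2.414 → silver ratio (2.414)
C = 9.90/5.69 ≈ 1.740 → root-3 (1.732)
D = 20.33/12.23 ≈ 1.662 → 5:3 (1.667)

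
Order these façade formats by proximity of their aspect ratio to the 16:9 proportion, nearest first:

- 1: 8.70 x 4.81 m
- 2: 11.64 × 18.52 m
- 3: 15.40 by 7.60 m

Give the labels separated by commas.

1, 2, 3

1: 8.70/4.81 ≈ 1.809 → |1.809 − 1.778| = 0.031
2: 18.52/11.64 ≈ 1.591 → |1.591 − 1.778| = 0.187
3: 15.40/7.60 ≈ 2.026 → |2.026 − 1.778| = 0.248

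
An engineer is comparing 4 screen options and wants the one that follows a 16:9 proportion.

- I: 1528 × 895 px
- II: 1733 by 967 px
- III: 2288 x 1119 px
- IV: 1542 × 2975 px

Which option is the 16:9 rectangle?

Ratios (long/short): I ≈ 1.707; II ≈ 1.792; III ≈ 2.045; IV ≈ 1.929.
16:9 ≈ 1.778; option II is nearest (Δ 0.014).

II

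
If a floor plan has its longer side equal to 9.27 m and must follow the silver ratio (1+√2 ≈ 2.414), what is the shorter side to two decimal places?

silver ratio ≈ 2.41421.
Shorter side = 9.27 ÷ 2.41421 ≈ 3.8398 → 3.84 m.

3.84 m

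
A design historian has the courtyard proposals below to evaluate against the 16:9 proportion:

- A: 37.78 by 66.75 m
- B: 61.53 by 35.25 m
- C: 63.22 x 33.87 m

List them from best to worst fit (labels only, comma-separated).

A: 66.75/37.78 ≈ 1.767 → |1.767 − 1.778| = 0.011
B: 61.53/35.25 ≈ 1.746 → |1.746 − 1.778| = 0.032
C: 63.22/33.87 ≈ 1.867 → |1.867 − 1.778| = 0.089

A, B, C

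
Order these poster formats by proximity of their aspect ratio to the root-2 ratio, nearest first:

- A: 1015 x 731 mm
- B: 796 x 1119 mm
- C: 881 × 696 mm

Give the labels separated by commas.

B, A, C

A: 1015/731 ≈ 1.389 → |1.389 − 1.414| = 0.025
B: 1119/796 ≈ 1.406 → |1.406 − 1.414| = 0.008
C: 881/696 ≈ 1.266 → |1.266 − 1.414| = 0.148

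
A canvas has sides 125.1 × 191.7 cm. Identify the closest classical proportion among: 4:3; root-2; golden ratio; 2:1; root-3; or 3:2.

191.7/125.1 ≈ 1.532. Nearest candidates are 3:2 (1.500, off by 0.032) and golden ratio (1.618, off by 0.086).

3:2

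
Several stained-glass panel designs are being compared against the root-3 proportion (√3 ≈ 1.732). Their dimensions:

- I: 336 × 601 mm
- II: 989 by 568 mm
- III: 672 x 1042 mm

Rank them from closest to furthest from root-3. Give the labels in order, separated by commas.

II, I, III

Ratios: I = 601 / 336 ≈ 1.789; II = 989 / 568 ≈ 1.741; III = 1042 / 672 ≈ 1.551.
|Δ from 1.732|: I 0.057; II 0.009; III 0.181.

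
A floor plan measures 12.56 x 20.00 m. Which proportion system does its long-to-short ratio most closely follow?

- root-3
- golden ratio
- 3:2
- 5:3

golden ratio

20.00/12.56 ≈ 1.592. Nearest candidates are golden ratio (1.618, off by 0.026) and 5:3 (1.667, off by 0.075).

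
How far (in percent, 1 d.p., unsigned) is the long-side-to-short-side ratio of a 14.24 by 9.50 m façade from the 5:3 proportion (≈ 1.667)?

10.1%

Ratio = 14.24 / 9.50 ≈ 1.4989.
Ideal 5:3 ≈ 1.6667. |1.4989 − 1.6667| / 1.6667 ≈ 10.07% → 10.1%.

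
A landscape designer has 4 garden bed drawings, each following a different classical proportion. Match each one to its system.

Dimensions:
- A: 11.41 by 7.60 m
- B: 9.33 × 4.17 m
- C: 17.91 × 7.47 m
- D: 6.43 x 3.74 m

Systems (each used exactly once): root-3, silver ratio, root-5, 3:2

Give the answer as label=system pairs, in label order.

Ratios: A ≈ 1.501; B ≈ 2.237; C ≈ 2.398; D ≈ 1.719.
Targets: root-3 ≈ 1.732; silver ratio ≈ 2.414; root-5 ≈ 2.236; 3:2 ≈ 1.500.

A=3:2, B=root-5, C=silver ratio, D=root-3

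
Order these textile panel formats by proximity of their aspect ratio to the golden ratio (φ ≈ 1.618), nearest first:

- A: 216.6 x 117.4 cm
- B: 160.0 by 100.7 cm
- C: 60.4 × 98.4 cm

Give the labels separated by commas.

C, B, A

Ratios: A = 216.6 / 117.4 ≈ 1.845; B = 160.0 / 100.7 ≈ 1.589; C = 98.4 / 60.4 ≈ 1.629.
|Δ from 1.618|: A 0.227; B 0.029; C 0.011.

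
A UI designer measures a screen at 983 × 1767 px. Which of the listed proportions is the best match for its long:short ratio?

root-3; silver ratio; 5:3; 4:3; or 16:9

1767/983 ≈ 1.798. Nearest candidates are 16:9 (1.778, off by 0.020) and root-3 (1.732, off by 0.066).

16:9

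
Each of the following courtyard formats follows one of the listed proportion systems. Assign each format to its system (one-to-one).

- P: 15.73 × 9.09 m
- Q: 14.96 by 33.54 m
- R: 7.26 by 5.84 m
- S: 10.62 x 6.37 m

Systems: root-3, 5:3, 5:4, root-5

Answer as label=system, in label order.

Ratios: P ≈ 1.730; Q ≈ 2.242; R ≈ 1.243; S ≈ 1.667.
Targets: root-3 ≈ 1.732; 5:3 ≈ 1.667; 5:4 ≈ 1.250; root-5 ≈ 2.236.

P=root-3, Q=root-5, R=5:4, S=5:3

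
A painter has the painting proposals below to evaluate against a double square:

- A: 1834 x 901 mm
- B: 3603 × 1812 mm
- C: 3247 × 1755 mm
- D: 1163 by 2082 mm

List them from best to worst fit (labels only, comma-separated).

Ratios: A = 1834 / 901 ≈ 2.036; B = 3603 / 1812 ≈ 1.988; C = 3247 / 1755 ≈ 1.850; D = 2082 / 1163 ≈ 1.790.
|Δ from 2.000|: A 0.036; B 0.012; C 0.150; D 0.210.

B, A, C, D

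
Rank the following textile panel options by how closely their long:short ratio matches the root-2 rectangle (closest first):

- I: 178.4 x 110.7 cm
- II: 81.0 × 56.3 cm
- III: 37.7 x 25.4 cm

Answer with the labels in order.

II, III, I

I: 178.4/110.7 ≈ 1.612 → |1.612 − 1.414| = 0.198
II: 81.0/56.3 ≈ 1.439 → |1.439 − 1.414| = 0.025
III: 37.7/25.4 ≈ 1.484 → |1.484 − 1.414| = 0.070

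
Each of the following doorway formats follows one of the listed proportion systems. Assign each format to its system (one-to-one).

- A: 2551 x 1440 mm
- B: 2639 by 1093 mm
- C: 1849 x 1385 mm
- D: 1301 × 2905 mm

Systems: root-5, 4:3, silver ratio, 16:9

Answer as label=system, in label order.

A = 2551/1440 ≈ 1.772 → 16:9 (1.778)
B = 2639/1093 ≈ 2.414 → silver ratio (2.414)
C = 1849/1385 ≈ 1.335 → 4:3 (1.333)
D = 2905/1301 ≈ 2.233 → root-5 (2.236)

A=16:9, B=silver ratio, C=4:3, D=root-5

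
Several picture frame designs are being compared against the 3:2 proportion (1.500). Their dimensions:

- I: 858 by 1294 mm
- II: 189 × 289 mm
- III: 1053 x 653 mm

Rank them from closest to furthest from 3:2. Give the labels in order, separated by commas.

Ratios: I = 1294 / 858 ≈ 1.508; II = 289 / 189 ≈ 1.529; III = 1053 / 653 ≈ 1.613.
|Δ from 1.500|: I 0.008; II 0.029; III 0.113.

I, II, III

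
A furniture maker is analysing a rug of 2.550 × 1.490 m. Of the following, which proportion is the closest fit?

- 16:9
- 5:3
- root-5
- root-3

root-3

Ratio = 2.550 / 1.490 ≈ 1.711.
Distances: 16:9 1.778 (Δ 0.067); 5:3 1.667 (Δ 0.044); root-5 2.236 (Δ 0.525); root-3 1.732 (Δ 0.021).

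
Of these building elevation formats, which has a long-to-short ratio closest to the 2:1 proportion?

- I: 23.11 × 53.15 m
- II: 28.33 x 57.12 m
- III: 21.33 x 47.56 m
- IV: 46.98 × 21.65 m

II

Ratios (long/short): I ≈ 2.300; II ≈ 2.016; III ≈ 2.230; IV ≈ 2.170.
2:1 ≈ 2.000; option II is nearest (Δ 0.016).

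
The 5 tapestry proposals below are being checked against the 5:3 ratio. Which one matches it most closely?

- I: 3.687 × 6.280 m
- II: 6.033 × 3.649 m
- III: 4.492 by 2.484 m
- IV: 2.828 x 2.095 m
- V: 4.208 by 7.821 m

II

Target 5:3 ≈ 1.667.
I: 1.703 (Δ0.036)  II: 1.653 (Δ0.014)  III: 1.808 (Δ0.141)  IV: 1.350 (Δ0.317)  V: 1.859 (Δ0.192)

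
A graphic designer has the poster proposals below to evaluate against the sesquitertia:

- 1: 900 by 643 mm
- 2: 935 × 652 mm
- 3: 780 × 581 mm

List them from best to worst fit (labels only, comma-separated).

3, 1, 2

1: 900/643 ≈ 1.400 → |1.400 − 1.333| = 0.067
2: 935/652 ≈ 1.434 → |1.434 − 1.333| = 0.101
3: 780/581 ≈ 1.343 → |1.343 − 1.333| = 0.010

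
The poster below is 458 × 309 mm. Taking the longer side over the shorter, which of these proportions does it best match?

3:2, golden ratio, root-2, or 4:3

3:2

Ratio = 458 / 309 ≈ 1.482.
Distances: 3:2 1.500 (Δ 0.018); golden ratio 1.618 (Δ 0.136); root-2 1.414 (Δ 0.068); 4:3 1.333 (Δ 0.149).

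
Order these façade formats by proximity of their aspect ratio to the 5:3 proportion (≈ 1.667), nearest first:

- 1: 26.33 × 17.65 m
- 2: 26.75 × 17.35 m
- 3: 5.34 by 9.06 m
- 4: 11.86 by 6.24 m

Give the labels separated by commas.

1: 26.33/17.65 ≈ 1.492 → |1.492 − 1.667| = 0.175
2: 26.75/17.35 ≈ 1.542 → |1.542 − 1.667| = 0.125
3: 9.06/5.34 ≈ 1.697 → |1.697 − 1.667| = 0.030
4: 11.86/6.24 ≈ 1.901 → |1.901 − 1.667| = 0.234

3, 2, 1, 4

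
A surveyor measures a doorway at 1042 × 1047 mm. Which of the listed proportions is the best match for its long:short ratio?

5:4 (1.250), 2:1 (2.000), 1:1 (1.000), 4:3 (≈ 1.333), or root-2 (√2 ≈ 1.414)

Ratio = 1047 / 1042 ≈ 1.005.
Distances: 5:4 1.250 (Δ 0.245); 2:1 2.000 (Δ 0.995); 1:1 1.000 (Δ 0.005); 4:3 1.333 (Δ 0.328); root-2 1.414 (Δ 0.409).

1:1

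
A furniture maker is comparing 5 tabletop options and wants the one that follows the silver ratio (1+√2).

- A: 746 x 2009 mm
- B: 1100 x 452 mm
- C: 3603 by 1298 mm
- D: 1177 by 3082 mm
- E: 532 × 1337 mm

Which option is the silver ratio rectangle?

B

Target silver ratio ≈ 2.414.
A: 2.693 (Δ0.279)  B: 2.434 (Δ0.020)  C: 2.776 (Δ0.362)  D: 2.619 (Δ0.205)  E: 2.513 (Δ0.099)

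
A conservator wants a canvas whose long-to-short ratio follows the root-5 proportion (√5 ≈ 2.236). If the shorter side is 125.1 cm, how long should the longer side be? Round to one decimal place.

root-5 ≈ 2.23607.
Longer side = 125.1 × 2.23607 ≈ 279.732 → 279.7 cm.

279.7 cm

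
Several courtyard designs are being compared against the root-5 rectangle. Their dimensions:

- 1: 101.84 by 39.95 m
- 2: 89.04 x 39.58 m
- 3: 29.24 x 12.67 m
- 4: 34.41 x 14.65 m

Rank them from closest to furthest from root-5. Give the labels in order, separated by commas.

2, 3, 4, 1

1: 101.84/39.95 ≈ 2.549 → |2.549 − 2.236| = 0.313
2: 89.04/39.58 ≈ 2.250 → |2.250 − 2.236| = 0.014
3: 29.24/12.67 ≈ 2.308 → |2.308 − 2.236| = 0.072
4: 34.41/14.65 ≈ 2.349 → |2.349 − 2.236| = 0.113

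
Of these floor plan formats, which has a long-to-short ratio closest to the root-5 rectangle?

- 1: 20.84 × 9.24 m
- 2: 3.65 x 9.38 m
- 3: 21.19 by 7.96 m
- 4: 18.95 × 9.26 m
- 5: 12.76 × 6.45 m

1

Target root-5 ≈ 2.236.
1: 2.255 (Δ0.019)  2: 2.570 (Δ0.334)  3: 2.662 (Δ0.426)  4: 2.046 (Δ0.190)  5: 1.978 (Δ0.258)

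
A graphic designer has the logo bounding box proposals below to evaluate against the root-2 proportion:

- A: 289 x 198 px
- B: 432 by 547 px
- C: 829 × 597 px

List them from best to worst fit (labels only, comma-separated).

A: 289/198 ≈ 1.460 → |1.460 − 1.414| = 0.046
B: 547/432 ≈ 1.266 → |1.266 − 1.414| = 0.148
C: 829/597 ≈ 1.389 → |1.389 − 1.414| = 0.025

C, A, B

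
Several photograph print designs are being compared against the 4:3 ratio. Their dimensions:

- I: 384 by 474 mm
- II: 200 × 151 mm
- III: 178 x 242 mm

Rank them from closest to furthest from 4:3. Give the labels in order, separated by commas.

II, III, I

Ratios: I = 474 / 384 ≈ 1.234; II = 200 / 151 ≈ 1.325; III = 242 / 178 ≈ 1.360.
|Δ from 1.333|: I 0.099; II 0.008; III 0.027.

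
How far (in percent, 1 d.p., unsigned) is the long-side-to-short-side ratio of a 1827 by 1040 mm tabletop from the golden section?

8.6%

Ratio = 1827 / 1040 ≈ 1.7567.
Ideal golden ratio ≈ 1.6180. |1.7567 − 1.6180| / 1.6180 ≈ 8.57% → 8.6%.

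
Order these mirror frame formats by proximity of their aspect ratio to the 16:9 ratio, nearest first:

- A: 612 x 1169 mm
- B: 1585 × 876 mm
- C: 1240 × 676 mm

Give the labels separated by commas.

B, C, A

A: 1169/612 ≈ 1.910 → |1.910 − 1.778| = 0.132
B: 1585/876 ≈ 1.809 → |1.809 − 1.778| = 0.031
C: 1240/676 ≈ 1.834 → |1.834 − 1.778| = 0.056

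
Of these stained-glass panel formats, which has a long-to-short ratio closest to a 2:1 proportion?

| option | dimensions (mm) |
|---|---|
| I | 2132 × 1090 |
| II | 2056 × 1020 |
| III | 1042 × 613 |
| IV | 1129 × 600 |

II

Target 2:1 ≈ 2.000.
I: 1.956 (Δ0.044)  II: 2.016 (Δ0.016)  III: 1.700 (Δ0.300)  IV: 1.882 (Δ0.118)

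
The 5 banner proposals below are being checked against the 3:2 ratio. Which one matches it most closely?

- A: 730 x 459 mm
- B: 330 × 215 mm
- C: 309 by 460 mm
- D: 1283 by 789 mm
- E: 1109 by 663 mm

Target 3:2 ≈ 1.500.
A: 1.590 (Δ0.090)  B: 1.535 (Δ0.035)  C: 1.489 (Δ0.011)  D: 1.626 (Δ0.126)  E: 1.673 (Δ0.173)

C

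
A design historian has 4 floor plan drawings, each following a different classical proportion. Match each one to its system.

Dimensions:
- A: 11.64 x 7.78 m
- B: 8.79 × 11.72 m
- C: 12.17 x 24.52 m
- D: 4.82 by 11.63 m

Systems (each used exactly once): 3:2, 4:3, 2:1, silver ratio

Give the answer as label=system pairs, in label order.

A=3:2, B=4:3, C=2:1, D=silver ratio

Ratios: A ≈ 1.496; B ≈ 1.333; C ≈ 2.015; D ≈ 2.413.
Targets: 3:2 ≈ 1.500; 4:3 ≈ 1.333; 2:1 ≈ 2.000; silver ratio ≈ 2.414.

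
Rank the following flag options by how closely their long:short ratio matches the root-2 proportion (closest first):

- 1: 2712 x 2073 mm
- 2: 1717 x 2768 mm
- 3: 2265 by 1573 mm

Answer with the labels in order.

1: 2712/2073 ≈ 1.308 → |1.308 − 1.414| = 0.106
2: 2768/1717 ≈ 1.612 → |1.612 − 1.414| = 0.198
3: 2265/1573 ≈ 1.440 → |1.440 − 1.414| = 0.026

3, 1, 2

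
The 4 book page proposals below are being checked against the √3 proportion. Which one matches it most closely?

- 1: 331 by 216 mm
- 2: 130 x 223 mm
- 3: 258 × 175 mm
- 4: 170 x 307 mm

Target root-3 ≈ 1.732.
1: 1.532 (Δ0.200)  2: 1.715 (Δ0.017)  3: 1.474 (Δ0.258)  4: 1.806 (Δ0.074)

2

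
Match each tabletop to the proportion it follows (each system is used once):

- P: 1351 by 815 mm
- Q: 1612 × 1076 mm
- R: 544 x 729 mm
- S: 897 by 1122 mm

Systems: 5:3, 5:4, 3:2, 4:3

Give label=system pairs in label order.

Ratios: P ≈ 1.658; Q ≈ 1.498; R ≈ 1.340; S ≈ 1.251.
Targets: 5:3 ≈ 1.667; 5:4 ≈ 1.250; 3:2 ≈ 1.500; 4:3 ≈ 1.333.

P=5:3, Q=3:2, R=4:3, S=5:4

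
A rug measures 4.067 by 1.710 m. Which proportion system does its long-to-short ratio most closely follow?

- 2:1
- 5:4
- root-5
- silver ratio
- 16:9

4.067/1.710 ≈ 2.378. Nearest candidates are silver ratio (2.414, off by 0.036) and root-5 (2.236, off by 0.142).

silver ratio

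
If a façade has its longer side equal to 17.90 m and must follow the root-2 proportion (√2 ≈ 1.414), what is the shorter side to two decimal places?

root-2 ≈ 1.41421.
Shorter side = 17.90 ÷ 1.41421 ≈ 12.6572 → 12.66 m.

12.66 m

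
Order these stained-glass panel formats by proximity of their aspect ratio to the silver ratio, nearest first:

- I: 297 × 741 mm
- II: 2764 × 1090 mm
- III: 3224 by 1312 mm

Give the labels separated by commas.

I: 741/297 ≈ 2.495 → |2.495 − 2.414| = 0.081
II: 2764/1090 ≈ 2.536 → |2.536 − 2.414| = 0.122
III: 3224/1312 ≈ 2.457 → |2.457 − 2.414| = 0.043

III, I, II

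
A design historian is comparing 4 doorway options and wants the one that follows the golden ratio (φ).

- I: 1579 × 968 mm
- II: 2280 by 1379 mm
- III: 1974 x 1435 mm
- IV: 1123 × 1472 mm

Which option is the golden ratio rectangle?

Target golden ratio ≈ 1.618.
I: 1.631 (Δ0.013)  II: 1.653 (Δ0.035)  III: 1.376 (Δ0.242)  IV: 1.311 (Δ0.307)

I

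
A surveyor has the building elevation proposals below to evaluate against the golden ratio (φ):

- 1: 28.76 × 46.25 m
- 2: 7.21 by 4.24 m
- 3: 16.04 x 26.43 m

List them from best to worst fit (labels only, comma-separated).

Ratios: 1 = 46.25 / 28.76 ≈ 1.608; 2 = 7.21 / 4.24 ≈ 1.700; 3 = 26.43 / 16.04 ≈ 1.648.
|Δ from 1.618|: 1 0.010; 2 0.082; 3 0.030.

1, 3, 2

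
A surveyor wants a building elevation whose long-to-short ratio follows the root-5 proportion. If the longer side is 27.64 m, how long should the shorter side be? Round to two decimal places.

12.36 m

root-5 ≈ 2.23607.
Shorter side = 27.64 ÷ 2.23607 ≈ 12.3610 → 12.36 m.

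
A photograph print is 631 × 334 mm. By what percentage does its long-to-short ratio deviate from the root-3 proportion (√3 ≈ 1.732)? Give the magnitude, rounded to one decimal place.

Ratio = 631 / 334 ≈ 1.8892.
Ideal root-3 ≈ 1.7321. |1.8892 − 1.7321| / 1.7321 ≈ 9.07% → 9.1%.

9.1%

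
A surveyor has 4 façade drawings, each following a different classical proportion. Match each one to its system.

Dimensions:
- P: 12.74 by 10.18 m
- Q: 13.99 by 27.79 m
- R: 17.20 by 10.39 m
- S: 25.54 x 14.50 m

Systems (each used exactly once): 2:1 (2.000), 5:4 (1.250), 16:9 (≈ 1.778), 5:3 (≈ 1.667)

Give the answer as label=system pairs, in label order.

P=5:4, Q=2:1, R=5:3, S=16:9

P = 12.74/10.18 ≈ 1.251 → 5:4 (1.250)
Q = 27.79/13.99 ≈ 1.986 → 2:1 (2.000)
R = 17.20/10.39 ≈ 1.655 → 5:3 (1.667)
S = 25.54/14.50 ≈ 1.761 → 16:9 (1.778)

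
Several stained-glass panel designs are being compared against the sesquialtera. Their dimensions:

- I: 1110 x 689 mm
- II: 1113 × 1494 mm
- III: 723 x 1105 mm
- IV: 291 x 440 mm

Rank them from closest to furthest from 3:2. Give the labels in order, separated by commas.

IV, III, I, II

I: 1110/689 ≈ 1.611 → |1.611 − 1.500| = 0.111
II: 1494/1113 ≈ 1.342 → |1.342 − 1.500| = 0.158
III: 1105/723 ≈ 1.528 → |1.528 − 1.500| = 0.028
IV: 440/291 ≈ 1.512 → |1.512 − 1.500| = 0.012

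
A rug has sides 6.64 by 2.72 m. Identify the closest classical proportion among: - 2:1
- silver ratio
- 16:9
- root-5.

Ratio = 6.64 / 2.72 ≈ 2.441.
Distances: 2:1 2.000 (Δ 0.441); silver ratio 2.414 (Δ 0.027); 16:9 1.778 (Δ 0.663); root-5 2.236 (Δ 0.205).

silver ratio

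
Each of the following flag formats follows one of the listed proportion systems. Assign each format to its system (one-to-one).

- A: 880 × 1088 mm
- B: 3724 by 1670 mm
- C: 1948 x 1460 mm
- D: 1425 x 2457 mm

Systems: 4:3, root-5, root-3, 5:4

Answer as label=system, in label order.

A=5:4, B=root-5, C=4:3, D=root-3

Ratios: A ≈ 1.236; B ≈ 2.230; C ≈ 1.334; D ≈ 1.724.
Targets: 4:3 ≈ 1.333; root-5 ≈ 2.236; root-3 ≈ 1.732; 5:4 ≈ 1.250.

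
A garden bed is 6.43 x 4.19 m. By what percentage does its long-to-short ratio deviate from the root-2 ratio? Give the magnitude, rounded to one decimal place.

8.5%

Ratio = 6.43 / 4.19 ≈ 1.5346.
Ideal root-2 ≈ 1.4142. |1.5346 − 1.4142| / 1.4142 ≈ 8.51% → 8.5%.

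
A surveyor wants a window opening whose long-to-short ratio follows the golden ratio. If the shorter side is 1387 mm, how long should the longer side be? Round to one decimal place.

2244.2 mm

golden ratio ≈ 1.61803.
Longer side = 1387 × 1.61803 ≈ 2244.208 → 2244.2 mm.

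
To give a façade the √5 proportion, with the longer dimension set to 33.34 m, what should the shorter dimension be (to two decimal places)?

14.91 m

root-5 ≈ 2.23607.
Shorter side = 33.34 ÷ 2.23607 ≈ 14.9101 → 14.91 m.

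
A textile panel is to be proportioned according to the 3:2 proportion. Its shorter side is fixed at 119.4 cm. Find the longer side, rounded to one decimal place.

179.1 cm

3:2 = 1.50000.
Longer side = 119.4 × 1.50000 ≈ 179.100 → 179.1 cm.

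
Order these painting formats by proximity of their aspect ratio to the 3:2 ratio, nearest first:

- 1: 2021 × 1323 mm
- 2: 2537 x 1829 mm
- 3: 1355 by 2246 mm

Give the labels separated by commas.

1: 2021/1323 ≈ 1.528 → |1.528 − 1.500| = 0.028
2: 2537/1829 ≈ 1.387 → |1.387 − 1.500| = 0.113
3: 2246/1355 ≈ 1.658 → |1.658 − 1.500| = 0.158

1, 2, 3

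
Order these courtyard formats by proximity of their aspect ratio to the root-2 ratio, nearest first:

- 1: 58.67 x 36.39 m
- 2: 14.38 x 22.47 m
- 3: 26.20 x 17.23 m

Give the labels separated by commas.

3, 2, 1

1: 58.67/36.39 ≈ 1.612 → |1.612 − 1.414| = 0.198
2: 22.47/14.38 ≈ 1.563 → |1.563 − 1.414| = 0.149
3: 26.20/17.23 ≈ 1.521 → |1.521 − 1.414| = 0.107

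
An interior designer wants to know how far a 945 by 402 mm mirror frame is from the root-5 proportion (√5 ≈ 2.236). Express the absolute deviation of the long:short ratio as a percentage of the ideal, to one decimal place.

5.1%

Ratio = 945 / 402 ≈ 2.3507.
Ideal root-5 ≈ 2.2361. |2.3507 − 2.2361| / 2.2361 ≈ 5.12% → 5.1%.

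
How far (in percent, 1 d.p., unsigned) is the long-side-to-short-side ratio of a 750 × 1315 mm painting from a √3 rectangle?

Ratio = 1315 / 750 ≈ 1.7533.
Ideal root-3 ≈ 1.7321. |1.7533 − 1.7321| / 1.7321 ≈ 1.22% → 1.2%.

1.2%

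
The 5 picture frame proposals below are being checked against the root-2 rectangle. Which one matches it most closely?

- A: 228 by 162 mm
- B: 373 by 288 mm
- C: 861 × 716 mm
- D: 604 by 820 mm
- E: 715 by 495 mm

A

Target root-2 ≈ 1.414.
A: 1.407 (Δ0.007)  B: 1.295 (Δ0.119)  C: 1.203 (Δ0.211)  D: 1.358 (Δ0.056)  E: 1.444 (Δ0.030)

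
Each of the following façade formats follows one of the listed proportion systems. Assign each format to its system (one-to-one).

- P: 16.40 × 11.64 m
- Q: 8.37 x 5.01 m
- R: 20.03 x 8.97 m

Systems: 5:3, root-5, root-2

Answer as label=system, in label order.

P = 16.40/11.64 ≈ 1.409 → root-2 (1.414)
Q = 8.37/5.01 ≈ 1.671 → 5:3 (1.667)
R = 20.03/8.97 ≈ 2.233 → root-5 (2.236)

P=root-2, Q=5:3, R=root-5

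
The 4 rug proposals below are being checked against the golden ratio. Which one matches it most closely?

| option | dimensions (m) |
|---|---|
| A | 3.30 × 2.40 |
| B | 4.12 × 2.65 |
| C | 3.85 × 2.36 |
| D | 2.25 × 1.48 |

Ratios (long/short): A ≈ 1.375; B ≈ 1.555; C ≈ 1.631; D ≈ 1.520.
golden ratio ≈ 1.618; option C is nearest (Δ 0.013).

C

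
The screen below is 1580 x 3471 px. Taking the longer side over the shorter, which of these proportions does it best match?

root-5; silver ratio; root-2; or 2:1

3471/1580 ≈ 2.197. Nearest candidates are root-5 (2.236, off by 0.039) and 2:1 (2.000, off by 0.197).

root-5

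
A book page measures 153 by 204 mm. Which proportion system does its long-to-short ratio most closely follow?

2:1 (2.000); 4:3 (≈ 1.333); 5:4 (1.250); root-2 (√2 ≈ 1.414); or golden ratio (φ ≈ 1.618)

4:3

Ratio = 204 / 153 ≈ 1.333.
Distances: 2:1 2.000 (Δ 0.667); 4:3 1.333 (Δ 0.000); 5:4 1.250 (Δ 0.083); root-2 1.414 (Δ 0.081); golden ratio 1.618 (Δ 0.285).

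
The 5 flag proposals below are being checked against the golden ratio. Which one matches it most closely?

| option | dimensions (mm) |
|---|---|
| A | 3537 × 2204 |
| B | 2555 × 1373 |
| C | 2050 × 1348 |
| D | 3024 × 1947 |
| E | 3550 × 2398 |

A

Target golden ratio ≈ 1.618.
A: 1.605 (Δ0.013)  B: 1.861 (Δ0.243)  C: 1.521 (Δ0.097)  D: 1.553 (Δ0.065)  E: 1.480 (Δ0.138)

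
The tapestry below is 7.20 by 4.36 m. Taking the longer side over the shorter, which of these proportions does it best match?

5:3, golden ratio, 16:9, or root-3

5:3

Ratio = 7.20 / 4.36 ≈ 1.651.
Distances: 5:3 1.667 (Δ 0.016); golden ratio 1.618 (Δ 0.033); 16:9 1.778 (Δ 0.127); root-3 1.732 (Δ 0.081).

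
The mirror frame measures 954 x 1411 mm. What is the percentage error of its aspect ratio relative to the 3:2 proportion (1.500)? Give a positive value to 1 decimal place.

1.4%

Ratio = 1411 / 954 ≈ 1.4790.
Ideal 3:2 = 1.5000. |1.4790 − 1.5000| / 1.5000 ≈ 1.40% → 1.4%.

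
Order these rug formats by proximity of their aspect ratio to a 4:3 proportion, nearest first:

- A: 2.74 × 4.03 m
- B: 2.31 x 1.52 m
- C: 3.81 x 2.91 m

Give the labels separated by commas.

A: 4.03/2.74 ≈ 1.471 → |1.471 − 1.333| = 0.138
B: 2.31/1.52 ≈ 1.520 → |1.520 − 1.333| = 0.187
C: 3.81/2.91 ≈ 1.309 → |1.309 − 1.333| = 0.024

C, A, B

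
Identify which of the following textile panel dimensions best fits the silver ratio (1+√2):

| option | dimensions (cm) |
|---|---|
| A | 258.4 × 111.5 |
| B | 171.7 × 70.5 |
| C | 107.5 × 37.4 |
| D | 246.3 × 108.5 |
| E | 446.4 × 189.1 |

B

Target silver ratio ≈ 2.414.
A: 2.317 (Δ0.097)  B: 2.435 (Δ0.021)  C: 2.874 (Δ0.460)  D: 2.270 (Δ0.144)  E: 2.361 (Δ0.053)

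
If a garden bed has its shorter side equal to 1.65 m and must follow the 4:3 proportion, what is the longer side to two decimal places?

4:3 ≈ 1.33333.
Longer side = 1.65 × 1.33333 ≈ 2.2000 → 2.20 m.

2.20 m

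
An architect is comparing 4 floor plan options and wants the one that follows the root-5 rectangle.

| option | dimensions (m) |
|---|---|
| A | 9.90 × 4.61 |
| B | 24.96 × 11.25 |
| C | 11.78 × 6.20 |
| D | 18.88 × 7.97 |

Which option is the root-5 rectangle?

B

Target root-5 ≈ 2.236.
A: 2.148 (Δ0.088)  B: 2.219 (Δ0.017)  C: 1.900 (Δ0.336)  D: 2.369 (Δ0.133)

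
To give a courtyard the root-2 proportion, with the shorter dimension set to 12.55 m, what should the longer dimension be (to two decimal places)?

root-2 ≈ 1.41421.
Longer side = 12.55 × 1.41421 ≈ 17.7483 → 17.75 m.

17.75 m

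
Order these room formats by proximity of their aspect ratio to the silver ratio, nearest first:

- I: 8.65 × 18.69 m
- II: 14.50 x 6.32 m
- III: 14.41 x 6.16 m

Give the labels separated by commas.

III, II, I

Ratios: I = 18.69 / 8.65 ≈ 2.161; II = 14.50 / 6.32 ≈ 2.294; III = 14.41 / 6.16 ≈ 2.339.
|Δ from 2.414|: I 0.253; II 0.120; III 0.075.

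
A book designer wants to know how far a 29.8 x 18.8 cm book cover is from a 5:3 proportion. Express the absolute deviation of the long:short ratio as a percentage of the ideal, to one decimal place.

Ratio = 29.8 / 18.8 ≈ 1.5851.
Ideal 5:3 ≈ 1.6667. |1.5851 − 1.6667| / 1.6667 ≈ 4.90% → 4.9%.

4.9%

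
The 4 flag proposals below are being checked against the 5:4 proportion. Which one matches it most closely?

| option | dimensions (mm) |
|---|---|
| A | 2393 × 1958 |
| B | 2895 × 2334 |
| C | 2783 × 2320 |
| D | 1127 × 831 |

B

Ratios (long/short): A ≈ 1.222; B ≈ 1.240; C ≈ 1.200; D ≈ 1.356.
5:4 ≈ 1.250; option B is nearest (Δ 0.010).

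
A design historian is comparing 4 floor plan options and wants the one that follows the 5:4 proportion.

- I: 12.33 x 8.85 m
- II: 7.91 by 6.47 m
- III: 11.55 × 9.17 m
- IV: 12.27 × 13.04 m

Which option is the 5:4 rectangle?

Ratios (long/short): I ≈ 1.393; II ≈ 1.223; III ≈ 1.260; IV ≈ 1.063.
5:4 ≈ 1.250; option III is nearest (Δ 0.010).

III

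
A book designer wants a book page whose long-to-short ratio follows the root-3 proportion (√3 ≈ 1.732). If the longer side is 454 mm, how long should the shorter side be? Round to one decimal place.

262.1 mm

root-3 ≈ 1.73205.
Shorter side = 454 ÷ 1.73205 ≈ 262.117 → 262.1 mm.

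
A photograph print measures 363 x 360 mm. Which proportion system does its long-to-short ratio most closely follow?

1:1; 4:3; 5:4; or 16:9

Ratio = 363 / 360 ≈ 1.008.
Distances: 1:1 1.000 (Δ 0.008); 4:3 1.333 (Δ 0.325); 5:4 1.250 (Δ 0.242); 16:9 1.778 (Δ 0.770).

1:1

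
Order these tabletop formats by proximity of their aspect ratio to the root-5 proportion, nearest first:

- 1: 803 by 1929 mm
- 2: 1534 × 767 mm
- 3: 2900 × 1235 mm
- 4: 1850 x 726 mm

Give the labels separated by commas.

Ratios: 1 = 1929 / 803 ≈ 2.402; 2 = 1534 / 767 ≈ 2.000; 3 = 2900 / 1235 ≈ 2.348; 4 = 1850 / 726 ≈ 2.548.
|Δ from 2.236|: 1 0.166; 2 0.236; 3 0.112; 4 0.312.

3, 1, 2, 4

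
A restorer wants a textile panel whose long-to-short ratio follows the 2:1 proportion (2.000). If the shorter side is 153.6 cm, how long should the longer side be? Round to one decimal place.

307.2 cm

2:1 = 2.00000.
Longer side = 153.6 × 2.00000 ≈ 307.200 → 307.2 cm.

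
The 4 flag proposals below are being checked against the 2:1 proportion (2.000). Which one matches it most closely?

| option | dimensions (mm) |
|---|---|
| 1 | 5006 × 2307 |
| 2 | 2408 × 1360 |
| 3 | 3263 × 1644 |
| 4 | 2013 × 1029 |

Ratios (long/short): 1 ≈ 2.170; 2 ≈ 1.771; 3 ≈ 1.985; 4 ≈ 1.956.
2:1 ≈ 2.000; option 3 is nearest (Δ 0.015).

3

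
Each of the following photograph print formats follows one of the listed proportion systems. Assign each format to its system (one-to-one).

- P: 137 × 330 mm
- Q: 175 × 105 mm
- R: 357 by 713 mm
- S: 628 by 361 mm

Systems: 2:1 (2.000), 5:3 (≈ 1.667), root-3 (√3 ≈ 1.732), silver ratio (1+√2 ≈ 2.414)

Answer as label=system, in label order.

P = 330/137 ≈ 2.409 → silver ratio (2.414)
Q = 175/105 ≈ 1.667 → 5:3 (1.667)
R = 713/357 ≈ 1.997 → 2:1 (2.000)
S = 628/361 ≈ 1.740 → root-3 (1.732)

P=silver ratio, Q=5:3, R=2:1, S=root-3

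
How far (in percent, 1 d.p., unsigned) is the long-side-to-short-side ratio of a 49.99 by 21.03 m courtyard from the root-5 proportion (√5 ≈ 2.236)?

6.3%

Ratio = 49.99 / 21.03 ≈ 2.3771.
Ideal root-5 ≈ 2.2361. |2.3771 − 2.2361| / 2.2361 ≈ 6.31% → 6.3%.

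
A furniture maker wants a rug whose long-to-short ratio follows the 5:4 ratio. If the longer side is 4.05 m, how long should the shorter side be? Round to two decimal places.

5:4 = 1.25000.
Shorter side = 4.05 ÷ 1.25000 ≈ 3.2400 → 3.24 m.

3.24 m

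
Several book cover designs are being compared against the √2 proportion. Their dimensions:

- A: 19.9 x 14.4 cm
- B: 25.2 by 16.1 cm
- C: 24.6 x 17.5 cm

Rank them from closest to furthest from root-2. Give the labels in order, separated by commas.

C, A, B

A: 19.9/14.4 ≈ 1.382 → |1.382 − 1.414| = 0.032
B: 25.2/16.1 ≈ 1.565 → |1.565 − 1.414| = 0.151
C: 24.6/17.5 ≈ 1.406 → |1.406 − 1.414| = 0.008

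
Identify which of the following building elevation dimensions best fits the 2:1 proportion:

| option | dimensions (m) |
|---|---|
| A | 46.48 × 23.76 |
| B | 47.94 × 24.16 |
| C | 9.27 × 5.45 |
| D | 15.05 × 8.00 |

Ratios (long/short): A ≈ 1.956; B ≈ 1.984; C ≈ 1.701; D ≈ 1.881.
2:1 ≈ 2.000; option B is nearest (Δ 0.016).

B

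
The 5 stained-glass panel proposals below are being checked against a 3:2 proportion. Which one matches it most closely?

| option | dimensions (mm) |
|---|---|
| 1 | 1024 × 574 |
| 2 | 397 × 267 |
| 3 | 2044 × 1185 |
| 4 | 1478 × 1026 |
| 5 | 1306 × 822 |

Target 3:2 ≈ 1.500.
1: 1.784 (Δ0.284)  2: 1.487 (Δ0.013)  3: 1.725 (Δ0.225)  4: 1.441 (Δ0.059)  5: 1.589 (Δ0.089)

2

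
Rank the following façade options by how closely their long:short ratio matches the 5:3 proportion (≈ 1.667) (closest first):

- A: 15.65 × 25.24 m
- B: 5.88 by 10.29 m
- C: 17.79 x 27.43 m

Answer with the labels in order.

A, B, C

A: 25.24/15.65 ≈ 1.613 → |1.613 − 1.667| = 0.054
B: 10.29/5.88 ≈ 1.750 → |1.750 − 1.667| = 0.083
C: 27.43/17.79 ≈ 1.542 → |1.542 − 1.667| = 0.125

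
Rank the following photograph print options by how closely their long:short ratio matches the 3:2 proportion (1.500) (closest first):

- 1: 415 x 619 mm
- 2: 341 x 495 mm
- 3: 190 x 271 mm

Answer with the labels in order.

1: 619/415 ≈ 1.492 → |1.492 − 1.500| = 0.008
2: 495/341 ≈ 1.452 → |1.452 − 1.500| = 0.048
3: 271/190 ≈ 1.426 → |1.426 − 1.500| = 0.074

1, 2, 3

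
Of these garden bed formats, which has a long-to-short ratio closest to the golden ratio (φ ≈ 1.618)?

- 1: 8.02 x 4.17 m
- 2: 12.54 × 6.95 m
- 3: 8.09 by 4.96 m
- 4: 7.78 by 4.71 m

Ratios (long/short): 1 ≈ 1.923; 2 ≈ 1.804; 3 ≈ 1.631; 4 ≈ 1.652.
golden ratio ≈ 1.618; option 3 is nearest (Δ 0.013).

3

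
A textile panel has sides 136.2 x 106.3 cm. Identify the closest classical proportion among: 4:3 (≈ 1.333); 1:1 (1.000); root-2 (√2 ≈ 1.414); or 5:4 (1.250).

5:4

Ratio = 136.2 / 106.3 ≈ 1.281.
Distances: 4:3 1.333 (Δ 0.052); 1:1 1.000 (Δ 0.281); root-2 1.414 (Δ 0.133); 5:4 1.250 (Δ 0.031).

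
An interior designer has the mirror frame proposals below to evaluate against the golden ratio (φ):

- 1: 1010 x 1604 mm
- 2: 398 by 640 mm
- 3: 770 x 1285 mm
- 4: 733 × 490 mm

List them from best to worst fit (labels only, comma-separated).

Ratios: 1 = 1604 / 1010 ≈ 1.588; 2 = 640 / 398 ≈ 1.608; 3 = 1285 / 770 ≈ 1.669; 4 = 733 / 490 ≈ 1.496.
|Δ from 1.618|: 1 0.030; 2 0.010; 3 0.051; 4 0.122.

2, 1, 3, 4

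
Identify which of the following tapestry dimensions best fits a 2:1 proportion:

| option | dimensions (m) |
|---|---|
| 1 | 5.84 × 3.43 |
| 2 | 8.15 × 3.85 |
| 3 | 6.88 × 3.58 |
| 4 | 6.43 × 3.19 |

4

Ratios (long/short): 1 ≈ 1.703; 2 ≈ 2.117; 3 ≈ 1.922; 4 ≈ 2.016.
2:1 ≈ 2.000; option 4 is nearest (Δ 0.016).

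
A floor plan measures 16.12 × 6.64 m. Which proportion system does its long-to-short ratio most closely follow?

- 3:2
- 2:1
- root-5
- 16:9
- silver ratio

16.12/6.64 ≈ 2.428. Nearest candidates are silver ratio (2.414, off by 0.014) and root-5 (2.236, off by 0.192).

silver ratio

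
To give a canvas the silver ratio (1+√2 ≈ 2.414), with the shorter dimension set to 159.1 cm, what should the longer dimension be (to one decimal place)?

384.1 cm

silver ratio ≈ 2.41421.
Longer side = 159.1 × 2.41421 ≈ 384.101 → 384.1 cm.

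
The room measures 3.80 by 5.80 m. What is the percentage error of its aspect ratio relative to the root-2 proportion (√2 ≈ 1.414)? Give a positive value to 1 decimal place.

7.9%

Ratio = 5.80 / 3.80 ≈ 1.5263.
Ideal root-2 ≈ 1.4142. |1.5263 − 1.4142| / 1.4142 ≈ 7.93% → 7.9%.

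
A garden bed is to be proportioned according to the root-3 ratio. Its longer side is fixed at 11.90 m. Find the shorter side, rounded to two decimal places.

6.87 m

root-3 ≈ 1.73205.
Shorter side = 11.90 ÷ 1.73205 ≈ 6.8705 → 6.87 m.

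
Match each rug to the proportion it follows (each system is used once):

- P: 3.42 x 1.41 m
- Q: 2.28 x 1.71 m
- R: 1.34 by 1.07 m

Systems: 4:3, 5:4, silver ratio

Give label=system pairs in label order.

P=silver ratio, Q=4:3, R=5:4

Ratios: P ≈ 2.426; Q ≈ 1.333; R ≈ 1.252.
Targets: 4:3 ≈ 1.333; 5:4 ≈ 1.250; silver ratio ≈ 2.414.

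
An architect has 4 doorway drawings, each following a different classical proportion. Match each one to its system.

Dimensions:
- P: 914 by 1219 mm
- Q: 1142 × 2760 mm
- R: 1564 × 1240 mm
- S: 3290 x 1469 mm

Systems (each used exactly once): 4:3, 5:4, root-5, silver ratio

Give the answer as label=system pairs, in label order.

P = 1219/914 ≈ 1.334 → 4:3 (1.333)
Q = 2760/1142 ≈ 2.417 → silver ratio (2.414)
R = 1564/1240 ≈ 1.261 → 5:4 (1.250)
S = 3290/1469 ≈ 2.240 → root-5 (2.236)

P=4:3, Q=silver ratio, R=5:4, S=root-5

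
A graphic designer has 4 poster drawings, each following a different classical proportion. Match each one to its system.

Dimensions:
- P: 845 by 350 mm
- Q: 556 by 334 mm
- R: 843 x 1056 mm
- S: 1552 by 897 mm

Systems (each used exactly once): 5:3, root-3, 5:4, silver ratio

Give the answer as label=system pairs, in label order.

P = 845/350 ≈ 2.414 → silver ratio (2.414)
Q = 556/334 ≈ 1.665 → 5:3 (1.667)
R = 1056/843 ≈ 1.253 → 5:4 (1.250)
S = 1552/897 ≈ 1.730 → root-3 (1.732)

P=silver ratio, Q=5:3, R=5:4, S=root-3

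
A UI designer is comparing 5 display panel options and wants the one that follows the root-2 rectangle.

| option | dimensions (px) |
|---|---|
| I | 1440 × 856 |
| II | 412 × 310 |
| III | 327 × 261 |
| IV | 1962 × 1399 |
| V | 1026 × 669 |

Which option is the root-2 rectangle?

IV

Ratios (long/short): I ≈ 1.682; II ≈ 1.329; III ≈ 1.253; IV ≈ 1.402; V ≈ 1.534.
root-2 ≈ 1.414; option IV is nearest (Δ 0.012).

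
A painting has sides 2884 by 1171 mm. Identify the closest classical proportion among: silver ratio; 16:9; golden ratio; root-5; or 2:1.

Ratio = 2884 / 1171 ≈ 2.463.
Distances: silver ratio 2.414 (Δ 0.049); 16:9 1.778 (Δ 0.685); golden ratio 1.618 (Δ 0.845); root-5 2.236 (Δ 0.227); 2:1 2.000 (Δ 0.463).

silver ratio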